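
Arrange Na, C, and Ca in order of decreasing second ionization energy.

Na > C > Ca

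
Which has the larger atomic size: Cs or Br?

Br is in period 4, group 17; Cs is in period 6, group 1.
Across a period the added protons contract the valence shell; down a group each new principal shell makes the atom larger.
These span different periods and groups, so the two trends combine.
Cs > Br: both effects reinforce here, so Cs is clearly the larger of the two.
For reference (pm): Br 114, Cs 232.
So Cs has the larger atomic size (Cs > Br).

Cs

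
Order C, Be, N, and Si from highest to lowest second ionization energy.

The second ionization energy removes an electron from the +1 ion. For each element: C⁺ still has 3 valence electrons; Be⁺ still has 1 valence electron; N⁺ still has 4 valence electrons; Si⁺ still has 3 valence electrons.
All are still removing valence electrons, so compare the +1 ions as you would atoms: IE_2 generally rises across a period (higher Z_eff) and falls down a group (larger shell), subject to the usual subshell exceptions.
Valence configurations: C⁺ [He]2s²2p¹, Be⁺ [He]2s¹, N⁺ [He]2s²2p², Si⁺ [Ne]3s²3p¹.
Tabulated IE_2 (kJ/mol): C 2353, Be 1757, N 2856, Si 1577.
Hence IE_2: Si < Be < C < N.

N, C, Be, Si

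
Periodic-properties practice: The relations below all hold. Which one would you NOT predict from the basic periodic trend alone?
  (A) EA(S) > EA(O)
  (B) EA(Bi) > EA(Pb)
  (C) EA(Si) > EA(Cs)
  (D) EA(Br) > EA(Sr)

(A)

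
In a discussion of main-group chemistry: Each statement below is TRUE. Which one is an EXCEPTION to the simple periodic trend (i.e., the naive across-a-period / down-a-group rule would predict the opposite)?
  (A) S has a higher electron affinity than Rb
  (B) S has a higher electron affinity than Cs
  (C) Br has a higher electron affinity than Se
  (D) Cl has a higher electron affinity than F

The general trend: electron affinity increases across a period and decreases down a group.
(A) S (period 3, group 16) vs Rb (period 5, group 1): the stated order agrees with the simple trend.
(B) S (period 3, group 16) vs Cs (period 6, group 1): the stated order agrees with the simple trend.
(C) Br (period 4, group 17) vs Se (period 4, group 16): the stated order agrees with the simple trend.
(D) Cl (period 3, group 17) vs F (period 2, group 17): the stated order contradicts the simple trend.
The exception is (D): F's small 2p subshell makes the incoming electron feel strong e⁻–e⁻ repulsion, so Cl actually releases more energy on gaining an electron.

(D)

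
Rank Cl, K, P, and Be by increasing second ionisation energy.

The second ionization energy removes an electron from the +1 ion. For each element: Cl⁺ still has 6 valence electrons; K⁺ is the bare [Ar] core; P⁺ still has 4 valence electrons; Be⁺ still has 1 valence electron.
Breaking into a closed-shell core is much more expensive than removing a leftover valence electron — K has the largest IE_2 here.
Valence configurations: Cl⁺ [Ne]3s²3p⁴, P⁺ [Ne]3s²3p², Be⁺ [He]2s¹.
The numbers (kJ/mol): Cl 2298, K 3052, P 1907, Be 1757.
Putting it together, IE_2: Be < P < Cl < K.

Be, P, Cl, K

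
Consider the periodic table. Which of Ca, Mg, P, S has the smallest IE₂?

Ca

Consider each +1 ion: Ca⁺ still has 1 valence electron; Mg⁺ still has 1 valence electron; P⁺ still has 4 valence electrons; S⁺ still has 5 valence electrons.
All are still removing valence electrons, so compare the +1 ions as you would atoms: IE_2 generally rises across a period (higher Z_eff) and falls down a group (larger shell), subject to the usual subshell exceptions.
Valence configurations: Ca⁺ [Ar]4s¹, Mg⁺ [Ne]3s¹, P⁺ [Ne]3s²3p², S⁺ [Ne]3s²3p³.
Tabulated IE_2 (kJ/mol): Ca 1145, Mg 1451, P 1907, S 2252.
Overall IE_2 order: Ca < Mg < P < S.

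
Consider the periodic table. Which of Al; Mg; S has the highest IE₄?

Al

The fourth ionization energy removes an electron from the +3 ion. For each element: Al³⁺ is the bare [Ne] core; Mg³⁺ is already 1 electron into the core; S³⁺ still has 3 valence electrons.
Breaking into a closed-shell core is much more expensive than removing a leftover valence electron — Mg and Al have the largest IE_4 here.
Approximate IE_4 values (kJ/mol): Al 11577, Mg 10543, S 4556.
Overall IE_4 order: S < Mg < Al.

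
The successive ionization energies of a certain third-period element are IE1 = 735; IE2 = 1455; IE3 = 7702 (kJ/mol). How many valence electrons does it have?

2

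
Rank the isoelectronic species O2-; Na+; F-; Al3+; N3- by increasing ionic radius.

All of these have 10 electrons, so size is governed by nuclear charge alone: the more protons, the stronger the pull on the same electron cloud, and the smaller the ion.
Nuclear charges: Al3+ (Z=13), Na+ (Z=11), F- (Z=9), O2- (Z=8), N3- (Z=7).
Smallest to largest: Al3+ < Na+ < F- < O2- < N3-.

Al3+, Na+, F-, O2-, N3-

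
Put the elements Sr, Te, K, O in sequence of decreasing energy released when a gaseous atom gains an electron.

Te > O > K > Sr

O is in period 2, group 16; K is in period 4, group 1; Sr is in period 5, group 2; Te is in period 5, group 16.
Electron affinity generally becomes more exothermic across a period toward the halogens and less exothermic down a group.
Here both period and group differ, so the two effects have to be weighed against each other.
K > Sr: the two effects oppose for this pair; the down-group effect wins (48 vs 5 kJ/mol).
O > K: both effects reinforce here, so O is clearly the higher of the two.
Te > O: this pair runs against the simple trend — see the exception note.
Note the exception: Te has a higher electron affinity than O, contrary to the simple trend — O's compact 2p subshell gives strong electron–electron repulsion on the added electron.
Tabulated electron affinity (kJ/mol): O 141, K 48, Sr 5, Te 190.
So from highest to lowest: Te > O > K > Sr.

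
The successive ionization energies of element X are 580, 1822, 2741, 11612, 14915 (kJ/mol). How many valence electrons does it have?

Look for the largest jump between consecutive ionization energies: IE4/IE3 ≈ 4.2, far larger than any earlier ratio.
That jump marks the point where a core electron is being removed. So the atom has 3 valence electrons.

3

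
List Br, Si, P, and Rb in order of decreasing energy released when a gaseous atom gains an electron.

EA tends to increase across a period and decrease down a group, though the pattern is less regular than for IE or radius.
Here both period and group differ, so the two effects have to be weighed against each other.
P > Rb: relative to Rb, both the across-period and down-group shifts push P's electron affinity up.
Si > P: this pair runs against the simple trend — see the exception note.
Br > Si: period and group pull opposite ways; the across-period shift dominates (325 vs 134 kJ/mol).
Note the exception: Si has a higher electron affinity than P, contrary to the simple trend — adding an electron to P's half-filled 3p³ is unfavourable, so Si (3p²) has the more exothermic EA.
Tabulated electron affinity (kJ/mol): Si 134, P 72, Br 325, Rb 47.
So from highest to lowest: Br > Si > P > Rb.

Br > Si > P > Rb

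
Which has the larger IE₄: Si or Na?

Na

The fourth ionization energy removes an electron from the +3 ion. For each element: Si³⁺ still has 1 valence electron; Na³⁺ is already 2 electrons into the core.
Breaking into a closed-shell core is much more expensive than removing a leftover valence electron — Na has the largest IE_4 here.
Tabulated IE_4 (kJ/mol): Si 4356, Na 9543.
Putting it together, IE_4: Si < Na.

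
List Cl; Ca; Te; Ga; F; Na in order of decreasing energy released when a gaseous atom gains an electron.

F is in period 2, group 17; Na is in period 3, group 1; Cl is in period 3, group 17; Ca is in period 4, group 2; Ga is in period 4, group 13; Te is in period 5, group 16.
Electron affinity generally becomes more exothermic across a period toward the halogens and less exothermic down a group.
Neither a single period nor a single group — weigh both effects.
Ga > Ca: both are in period 4; the period trend gives Ga the larger value.
Na > Ga: period and group pull opposite ways; the down-group shift dominates (53 vs 29 kJ/mol).
Te > Na: period and group pull opposite ways; the across-period shift dominates (190 vs 53 kJ/mol).
F > Te: relative to Te, both the across-period and down-group shifts push F's electron affinity up.
Cl > F: this pair runs against the simple trend — see the exception note.
Note the exception: Cl has a higher electron affinity than F, contrary to the simple trend — F's small 2p subshell makes the incoming electron feel strong e⁻–e⁻ repulsion, so Cl actually releases more energy on gaining an electron.
For reference (kJ/mol): F 328, Na 53, Cl 349, Ca 2, Ga 29, Te 190.
So from highest to lowest: Cl > F > Te > Na > Ga > Ca.

Cl, F, Te, Na, Ga, Ca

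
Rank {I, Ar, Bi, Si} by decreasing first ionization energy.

Ar, I, Si, Bi

Si is in period 3, group 14; Ar is in period 3, group 18; I is in period 5, group 17; Bi is in period 6, group 15.
Removing the outermost electron gets harder across a period and easier down a group.
Here both period and group differ, so the two effects have to be weighed against each other.
Si > Bi: period and group pull opposite ways; the down-group shift dominates (786 vs 703 kJ/mol).
I > Si: period and group pull opposite ways; the across-period shift dominates (1008 vs 786 kJ/mol).
Ar > I: both effects reinforce here, so Ar is clearly the higher of the two.
Tabulated first ionization energy (kJ/mol): Si 786, Ar 1521, I 1008, Bi 703.
So from highest to lowest: Ar > I > Si > Bi.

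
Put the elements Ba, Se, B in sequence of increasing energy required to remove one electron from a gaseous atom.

B is in period 2, group 13; Se is in period 4, group 16; Ba is in period 6, group 2.
First ionization energy rises across a period (greater Z_eff holds electrons more tightly) and falls down a group (valence electrons are farther from the nucleus).
Here both period and group differ, so the two effects have to be weighed against each other.
B > Ba: relative to Ba, both the across-period and down-group shifts push B's first ionization energy up.
Se > B: period and group pull opposite ways; the across-period shift dominates (941 vs 801 kJ/mol).
Approximate values (kJ/mol): B 801, Se 941, Ba 503.
So from lowest to highest: Ba < B < Se.

Ba, B, Se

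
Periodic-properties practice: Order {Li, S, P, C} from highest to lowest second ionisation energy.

Consider each +1 ion: Li⁺ is the bare [He] core; S⁺ still has 5 valence electrons; P⁺ still has 4 valence electrons; C⁺ still has 3 valence electrons.
Core electrons are held far more tightly than valence electrons, so Li tops the IE_2 order.
Valence configurations: S⁺ [Ne]3s²3p³, P⁺ [Ne]3s²3p², C⁺ [He]2s²2p¹.
The numbers (kJ/mol): Li 7298, S 2252, P 1907, C 2353.
Putting it together, IE_2: P < S < C < Li.

Li, C, S, P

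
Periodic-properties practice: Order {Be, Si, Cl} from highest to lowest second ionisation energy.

Cl > Be > Si

After 1 electron has been removed, what remains? Be⁺ still has 1 valence electron; Si⁺ still has 3 valence electrons; Cl⁺ still has 6 valence electrons.
All are still removing valence electrons, so compare the +1 ions as you would atoms: IE_2 generally rises across a period (higher Z_eff) and falls down a group (larger shell), subject to the usual subshell exceptions.
Valence configurations: Be⁺ [He]2s¹, Si⁺ [Ne]3s²3p¹, Cl⁺ [Ne]3s²3p⁴.
Approximate IE_2 values (kJ/mol): Be 1757, Si 1577, Cl 2298.
Putting it together, IE_2: Si < Be < Cl.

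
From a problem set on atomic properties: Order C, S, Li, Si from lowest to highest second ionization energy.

Si, S, C, Li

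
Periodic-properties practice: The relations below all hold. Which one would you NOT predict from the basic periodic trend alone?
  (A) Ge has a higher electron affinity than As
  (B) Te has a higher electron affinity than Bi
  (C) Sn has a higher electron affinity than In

(A)

The general trend: electron affinity increases across a period and decreases down a group.
(A) Ge (period 4, group 14) vs As (period 4, group 15): the stated order contradicts the simple trend.
(B) Te (period 5, group 16) vs Bi (period 6, group 15): the stated order agrees with the simple trend.
(C) Sn (period 5, group 14) vs In (period 5, group 13): the stated order agrees with the simple trend.
The exception is (A): adding an electron to As's half-filled 4p³ is unfavourable, so Ge (4p²) has the more exothermic EA.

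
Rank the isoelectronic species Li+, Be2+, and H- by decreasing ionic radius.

H- > Li+ > Be2+

All of these have 2 electrons, so size is governed by nuclear charge alone: the more protons, the stronger the pull on the same electron cloud, and the smaller the ion.
Nuclear charges: Be2+ (Z=4), Li+ (Z=3), H- (Z=1).
Largest to smallest: H- > Li+ > Be2+.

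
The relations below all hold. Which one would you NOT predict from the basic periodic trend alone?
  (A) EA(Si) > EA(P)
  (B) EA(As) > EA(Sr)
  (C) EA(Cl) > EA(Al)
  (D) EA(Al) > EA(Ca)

The general trend: electron affinity increases across a period and decreases down a group.
(A) Si (period 3, group 14) vs P (period 3, group 15): the stated order contradicts the simple trend.
(B) As (period 4, group 15) vs Sr (period 5, group 2): the stated order agrees with the simple trend.
(C) Cl (period 3, group 17) vs Al (period 3, group 13): the stated order agrees with the simple trend.
(D) Al (period 3, group 13) vs Ca (period 4, group 2): the stated order agrees with the simple trend.
The exception is (A): adding an electron to P's half-filled 3p³ is unfavourable, so Si (3p²) has the more exothermic EA.

(A)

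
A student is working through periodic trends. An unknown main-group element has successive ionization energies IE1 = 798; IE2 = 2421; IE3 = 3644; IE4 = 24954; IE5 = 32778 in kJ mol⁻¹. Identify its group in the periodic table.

Group 13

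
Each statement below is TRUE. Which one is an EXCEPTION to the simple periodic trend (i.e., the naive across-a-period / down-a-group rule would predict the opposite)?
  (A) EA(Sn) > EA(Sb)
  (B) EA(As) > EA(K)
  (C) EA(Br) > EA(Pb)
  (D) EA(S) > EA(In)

The general trend: electron affinity increases across a period and decreases down a group.
(A) Sn (period 5, group 14) vs Sb (period 5, group 15): the stated order contradicts the simple trend.
(B) As (period 4, group 15) vs K (period 4, group 1): the stated order agrees with the simple trend.
(C) Br (period 4, group 17) vs Pb (period 6, group 14): the stated order agrees with the simple trend.
(D) S (period 3, group 16) vs In (period 5, group 13): the stated order agrees with the simple trend.
The exception is (A): adding an electron to Sb's half-filled 5p³ is unfavourable, so Sn has the more exothermic EA.

(A)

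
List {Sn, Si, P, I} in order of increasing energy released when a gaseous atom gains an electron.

Si is in period 3, group 14; P is in period 3, group 15; Sn is in period 5, group 14; I is in period 5, group 17.
Atoms with high Z_eff and room in the valence shell (especially the halogens) have the most exothermic electron affinities.
Here both period and group differ, so the two effects have to be weighed against each other.
Sn > P: this pair runs against the simple trend — see the exception note.
Si > Sn: they share group 14; the group trend gives Si the larger value.
I > Si: the two effects oppose for this pair; the across-period effect wins (295 vs 134 kJ/mol).
Note the exception: Sn has a higher electron affinity than P, contrary to the simple trend — adding an electron to P's half-filled np³ subshell costs electron-pairing energy.
Note the exception: Si has a higher electron affinity than P, contrary to the simple trend — adding an electron to P's half-filled 3p³ is unfavourable, so Si (3p²) has the more exothermic EA.
Tabulated electron affinity (kJ/mol): Si 134, P 72, Sn 107, I 295.
So from lowest to highest: P < Sn < Si < I.

P < Sn < Si < I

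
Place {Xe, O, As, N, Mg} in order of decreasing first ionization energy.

N, O, Xe, As, Mg

N is in period 2, group 15; O is in period 2, group 16; Mg is in period 3, group 2; As is in period 4, group 15; Xe is in period 5, group 18.
First ionization energy rises across a period (greater Z_eff holds electrons more tightly) and falls down a group (valence electrons are farther from the nucleus).
Neither a single period nor a single group — weigh both effects.
As > Mg: the two effects oppose for this pair; the across-period effect wins (947 vs 738 kJ/mol).
Xe > As: period and group pull opposite ways; the across-period shift dominates (1170 vs 947 kJ/mol).
O > Xe: period and group pull opposite ways; the down-group shift dominates (1314 vs 1170 kJ/mol).
N > O: this pair runs against the simple trend — see the exception note.
Note the exception: N has a higher first ionization energy than O, contrary to the simple trend — pairing an electron in O's 2p⁴ costs repulsion energy, so O ionizes more easily than half-filled N (2p³).
For reference (kJ/mol): N 1402, O 1314, Mg 738, As 947, Xe 1170.
So from highest to lowest: N > O > Xe > As > Mg.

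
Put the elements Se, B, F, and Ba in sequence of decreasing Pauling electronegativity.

F, Se, B, Ba

B is in period 2, group 13; F is in period 2, group 17; Se is in period 4, group 16; Ba is in period 6, group 2.
EN rises left→right (higher Z_eff, smaller atoms) and falls top→bottom (larger, more shielded atoms).
Neither a single period nor a single group — weigh both effects.
B > Ba: both effects reinforce here, so B is clearly the higher of the two.
Se > B: period and group pull opposite ways; the across-period shift dominates (2.55 vs 2.04).
F > Se: relative to Se, both the across-period and down-group shifts push F's electronegativity up.
Tabulated electronegativity (Pauling): B 2.04, F 3.98, Se 2.55, Ba 0.89.
So from highest to lowest: F > Se > B > Ba.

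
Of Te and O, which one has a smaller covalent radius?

O

O is in period 2, group 16; Te is in period 5, group 16.
Atomic radius shrinks across a period as nuclear charge pulls the same shell inward, and grows down a group as new shells are added.
All are in group 16, so atomic radius increases down the group.
So O has the smaller covalent radius (O < Te).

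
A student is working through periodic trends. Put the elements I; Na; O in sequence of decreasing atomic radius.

Moving right in a period, electrons are added to the same shell under a stronger nuclear pull, so atoms get smaller; moving down, a new shell is opened and atoms get larger.
These span different periods and groups, so the two trends combine.
I > O: period and group pull opposite ways; the down-group shift dominates (133 vs 63 pm).
Na > I: the two effects oppose for this pair; the across-period effect wins (155 vs 133 pm).
For reference (pm): O 63, Na 155, I 133.
So from largest to smallest: Na > I > O.

Na, I, O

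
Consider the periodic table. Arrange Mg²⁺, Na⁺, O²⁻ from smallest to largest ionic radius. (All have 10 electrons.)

Mg²⁺ < Na⁺ < O²⁻

All of these have 10 electrons, so size is governed by nuclear charge alone: the more protons, the stronger the pull on the same electron cloud, and the smaller the ion.
Nuclear charges: Mg²⁺ (Z=12), Na⁺ (Z=11), O²⁻ (Z=8).
Smallest to largest: Mg²⁺ < Na⁺ < O²⁻.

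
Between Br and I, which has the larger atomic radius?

I

Br is in period 4, group 17; I is in period 5, group 17.
Radius decreases left→right (rising Z_eff, same n) and increases top→bottom (higher n).
All are in group 17, so atomic radius increases down the group.
So I has the larger atomic radius (I > Br).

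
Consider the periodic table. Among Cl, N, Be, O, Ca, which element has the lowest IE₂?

Ca

The second ionization energy removes an electron from the +1 ion. For each element: Cl⁺ still has 6 valence electrons; N⁺ still has 4 valence electrons; Be⁺ still has 1 valence electron; O⁺ still has 5 valence electrons; Ca⁺ still has 1 valence electron.
All are still removing valence electrons, so compare the +1 ions as you would atoms: IE_2 generally rises across a period (higher Z_eff) and falls down a group (larger shell), subject to the usual subshell exceptions.
Valence configurations: Cl⁺ [Ne]3s²3p⁴, N⁺ [He]2s²2p², Be⁺ [He]2s¹, O⁺ [He]2s²2p³, Ca⁺ [Ar]4s¹.
Tabulated IE_2 (kJ/mol): Cl 2298, N 2856, Be 1757, O 3388, Ca 1145.
Hence IE_2: Ca < Be < Cl < N < O.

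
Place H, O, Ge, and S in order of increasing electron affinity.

EA tends to increase across a period and decrease down a group, though the pattern is less regular than for IE or radius.
Neither a single period nor a single group — weigh both effects.
Ge > H: period and group pull opposite ways; the across-period shift dominates (119 vs 73 kJ/mol).
O > Ge: relative to Ge, both the across-period and down-group shifts push O's electron affinity up.
S > O: this pair runs against the simple trend — see the exception note.
Note the exception: S has a higher electron affinity than O, contrary to the simple trend — the compact 2p subshell of O repels the added electron more than S's larger 3p does.
Tabulated electron affinity (kJ/mol): H 73, O 141, S 200, Ge 119.
So from lowest to highest: H < Ge < O < S.

H < Ge < O < S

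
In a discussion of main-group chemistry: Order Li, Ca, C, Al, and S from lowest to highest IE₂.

Ca < Al < S < C < Li

Consider each +1 ion: Li⁺ is the bare [He] core; Ca⁺ still has 1 valence electron; C⁺ still has 3 valence electrons; Al⁺ still has 2 valence electrons; S⁺ still has 5 valence electrons.
Breaking into a closed-shell core is much more expensive than removing a leftover valence electron — Li has the largest IE_2 here.
Valence configurations: Ca⁺ [Ar]4s¹, C⁺ [He]2s²2p¹, Al⁺ [Ne]3s², S⁺ [Ne]3s²3p³.
The numbers (kJ/mol): Li 7298, Ca 1145, C 2353, Al 1817, S 2252.
So the second ionization energies run Ca < Al < S < C < Li.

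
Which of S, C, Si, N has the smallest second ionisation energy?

Si

Consider each +1 ion: S⁺ still has 5 valence electrons; C⁺ still has 3 valence electrons; Si⁺ still has 3 valence electrons; N⁺ still has 4 valence electrons.
All are still removing valence electrons, so compare the +1 ions as you would atoms: IE_2 generally rises across a period (higher Z_eff) and falls down a group (larger shell), subject to the usual subshell exceptions.
Valence configurations: S⁺ [Ne]3s²3p³, C⁺ [He]2s²2p¹, Si⁺ [Ne]3s²3p¹, N⁺ [He]2s²2p².
The numbers (kJ/mol): S 2252, C 2353, Si 1577, N 2856.
Overall IE_2 order: Si < S < C < N.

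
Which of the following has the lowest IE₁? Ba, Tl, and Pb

IE₁ increases left→right with effective nuclear charge and decreases top→bottom as the valence shell moves farther out.
All lie in period 6, so first ionization energy increases left to right.
The lowest IE₁ among these belongs to Ba.

Ba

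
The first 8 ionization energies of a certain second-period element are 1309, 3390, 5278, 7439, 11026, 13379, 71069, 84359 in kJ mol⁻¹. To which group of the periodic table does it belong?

Look for the largest jump between consecutive ionization energies: IE7/IE6 ≈ 5.3, far larger than any earlier ratio.
That jump marks the point where a core electron is being removed. So the atom has 6 valence electrons.
A main-group element with 6 valence electrons is in group 16.

Group 16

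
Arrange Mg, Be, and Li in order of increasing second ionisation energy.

Mg < Be < Li

The second ionization energy removes an electron from the +1 ion. For each element: Mg⁺ still has 1 valence electron; Be⁺ still has 1 valence electron; Li⁺ is the bare [He] core.
Pulling an electron out of a noble-gas core costs far more than removing a remaining valence electron, so Li sits at the high end of IE_2.
Valence configurations: Mg⁺ [Ne]3s¹, Be⁺ [He]2s¹.
Approximate IE_2 values (kJ/mol): Mg 1451, Be 1757, Li 7298.
Putting it together, IE_2: Mg < Be < Li.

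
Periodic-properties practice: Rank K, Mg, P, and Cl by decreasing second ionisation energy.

After 1 electron has been removed, what remains? K⁺ is the bare [Ar] core; Mg⁺ still has 1 valence electron; P⁺ still has 4 valence electrons; Cl⁺ still has 6 valence electrons.
Pulling an electron out of a noble-gas core costs far more than removing a remaining valence electron, so K sits at the high end of IE_2.
Valence configurations: Mg⁺ [Ne]3s¹, P⁺ [Ne]3s²3p², Cl⁺ [Ne]3s²3p⁴.
Tabulated IE_2 (kJ/mol): K 3052, Mg 1451, P 1907, Cl 2298.
So the second ionization energies run Mg < P < Cl < K.

K > Cl > P > Mg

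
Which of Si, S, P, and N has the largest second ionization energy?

The second ionization energy removes an electron from the +1 ion. For each element: Si⁺ still has 3 valence electrons; S⁺ still has 5 valence electrons; P⁺ still has 4 valence electrons; N⁺ still has 4 valence electrons.
All are still removing valence electrons, so compare the +1 ions as you would atoms: IE_2 generally rises across a period (higher Z_eff) and falls down a group (larger shell), subject to the usual subshell exceptions.
Valence configurations: Si⁺ [Ne]3s²3p¹, S⁺ [Ne]3s²3p³, P⁺ [Ne]3s²3p², N⁺ [He]2s²2p².
Tabulated IE_2 (kJ/mol): Si 1577, S 2252, P 1907, N 2856.
So the second ionization energies run Si < P < S < N.

N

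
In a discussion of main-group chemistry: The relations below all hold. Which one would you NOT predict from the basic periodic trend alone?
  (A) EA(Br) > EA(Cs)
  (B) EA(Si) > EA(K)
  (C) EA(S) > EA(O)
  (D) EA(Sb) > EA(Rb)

The general trend: electron affinity increases across a period and decreases down a group.
(A) Br (period 4, group 17) vs Cs (period 6, group 1): the stated order agrees with the simple trend.
(B) Si (period 3, group 14) vs K (period 4, group 1): the stated order agrees with the simple trend.
(C) S (period 3, group 16) vs O (period 2, group 16): the stated order contradicts the simple trend.
(D) Sb (period 5, group 15) vs Rb (period 5, group 1): the stated order agrees with the simple trend.
The exception is (C): the compact 2p subshell of O repels the added electron more than S's larger 3p does.

(C)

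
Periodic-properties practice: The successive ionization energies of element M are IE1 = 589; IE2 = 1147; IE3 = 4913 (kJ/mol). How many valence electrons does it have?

Look for the largest jump between consecutive ionization energies: IE3/IE2 ≈ 4.3, far larger than any earlier ratio.
That jump marks the point where a core electron is being removed. So the atom has 2 valence electrons.

2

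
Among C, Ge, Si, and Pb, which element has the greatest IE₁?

C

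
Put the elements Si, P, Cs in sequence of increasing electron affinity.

Electron affinity generally becomes more exothermic across a period toward the halogens and less exothermic down a group.
Neither a single period nor a single group — weigh both effects.
P > Cs: both effects reinforce here, so P is clearly the higher of the two.
Si > P: this pair runs against the simple trend — see the exception note.
Note the exception: Si has a higher electron affinity than P, contrary to the simple trend — adding an electron to P's half-filled 3p³ is unfavourable, so Si (3p²) has the more exothermic EA.
For reference (kJ/mol): Si 134, P 72, Cs 46.
So from lowest to highest: Cs < P < Si.

Cs < P < Si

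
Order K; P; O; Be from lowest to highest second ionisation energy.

The second ionization energy removes an electron from the +1 ion. For each element: K⁺ is the bare [Ar] core; P⁺ still has 4 valence electrons; O⁺ still has 5 valence electrons; Be⁺ still has 1 valence electron.
Usually core removal costs more than valence removal, but here the competition is close: a tightly held n=2 valence electron can cost more to remove than an n=3 core electron, so the actual values have to decide it.
Valence configurations: P⁺ [Ne]3s²3p², O⁺ [He]2s²2p³, Be⁺ [He]2s¹.
Tabulated IE_2 (kJ/mol): K 3052, P 1907, O 3388, Be 1757.
Putting it together, IE_2: Be < P < K < O.

Be < P < K < O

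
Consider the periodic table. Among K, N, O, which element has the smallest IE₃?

After 2 electrons have been removed, what remains? K²⁺ is already 1 electron into the core; N²⁺ still has 3 valence electrons; O²⁺ still has 4 valence electrons.
Usually core removal costs more than valence removal, but here the competition is close: a tightly held n=2 valence electron can cost more to remove than an n=3 core electron, so the actual values have to decide it.
Valence configurations: N²⁺ [He]2s²2p¹, O²⁺ [He]2s²2p².
Approximate IE_3 values (kJ/mol): K 4420, N 4578, O 5300.
Putting it together, IE_3: K < N < O.

K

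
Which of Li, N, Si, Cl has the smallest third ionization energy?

Si

IE_3 is the cost of taking one more electron from the +2 cation: Li²⁺ is already 1 electron into the core; N²⁺ still has 3 valence electrons; Si²⁺ still has 2 valence electrons; Cl²⁺ still has 5 valence electrons.
Breaking into a closed-shell core is much more expensive than removing a leftover valence electron — Li has the largest IE_3 here.
Valence configurations: N²⁺ [He]2s²2p¹, Si²⁺ [Ne]3s², Cl²⁺ [Ne]3s²3p³.
The numbers (kJ/mol): Li 11815, N 4578, Si 3232, Cl 3822.
Overall IE_3 order: Si < Cl < N < Li.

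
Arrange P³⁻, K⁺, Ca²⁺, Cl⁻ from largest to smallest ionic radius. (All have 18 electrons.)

P³⁻ > Cl⁻ > K⁺ > Ca²⁺

All of these have 18 electrons, so size is governed by nuclear charge alone: the more protons, the stronger the pull on the same electron cloud, and the smaller the ion.
Nuclear charges: Ca²⁺ (Z=20), K⁺ (Z=19), Cl⁻ (Z=17), P³⁻ (Z=15).
Largest to smallest: P³⁻ > Cl⁻ > K⁺ > Ca²⁺.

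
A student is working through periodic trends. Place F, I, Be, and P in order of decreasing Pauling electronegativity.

F > I > P > Be

Electronegativity increases across a period and decreases down a group, tracking effective nuclear charge and atomic size.
Here both period and group differ, so the two effects have to be weighed against each other.
P > Be: period and group pull opposite ways; the across-period shift dominates (2.19 vs 1.57).
I > P: the two effects oppose for this pair; the across-period effect wins (2.66 vs 2.19).
F > I: F sits above I in group 17, so the down-group effect alone puts F higher.
Approximate values (Pauling): Be 1.57, F 3.98, P 2.19, I 2.66.
So from highest to lowest: F > I > P > Be.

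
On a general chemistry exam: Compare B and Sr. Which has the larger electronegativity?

EN rises left→right (higher Z_eff, smaller atoms) and falls top→bottom (larger, more shielded atoms).
Neither a single period nor a single group — weigh both effects.
B > Sr: both effects reinforce here, so B is clearly the higher of the two.
Tabulated electronegativity (Pauling): B 2.04, Sr 0.95.
So B has the larger electronegativity (B > Sr).

B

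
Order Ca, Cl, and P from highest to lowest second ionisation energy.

Cl, P, Ca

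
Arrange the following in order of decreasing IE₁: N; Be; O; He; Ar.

He is in period 1, group 18; Be is in period 2, group 2; N is in period 2, group 15; O is in period 2, group 16; Ar is in period 3, group 18.
Across a period the outer electron is held more tightly (higher IE₁); down a group it sits in a higher shell, more shielded, and comes off more easily.
Here both period and group differ, so the two effects have to be weighed against each other.
O > Be: both are in period 2; the period trend gives O the larger value.
N > O: this pair runs against the simple trend — see the exception note.
Ar > N: the two effects oppose for this pair; the across-period effect wins (1521 vs 1402 kJ/mol).
He > Ar: they share group 18; the group trend gives He the larger value.
Note the exception: N has a higher first ionization energy than O, contrary to the simple trend — pairing an electron in O's 2p⁴ costs repulsion energy, so O ionizes more easily than half-filled N (2p³).
For reference (kJ/mol): He 2372, Be 900, N 1402, O 1314, Ar 1521.
So from highest to lowest: He > Ar > N > O > Be.

He > Ar > N > O > Be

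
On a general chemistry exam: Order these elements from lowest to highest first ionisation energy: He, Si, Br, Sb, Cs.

Cs, Si, Sb, Br, He

Across a period the outer electron is held more tightly (higher IE₁); down a group it sits in a higher shell, more shielded, and comes off more easily.
Neither a single period nor a single group — weigh both effects.
Si > Cs: relative to Cs, both the across-period and down-group shifts push Si's first ionization energy up.
Sb > Si: the two effects oppose for this pair; the across-period effect wins (831 vs 786 kJ/mol).
Br > Sb: both effects reinforce here, so Br is clearly the higher of the two.
He > Br: relative to Br, both the across-period and down-group shifts push He's first ionization energy up.
Tabulated first ionization energy (kJ/mol): He 2372, Si 786, Br 1140, Sb 831, Cs 376.
So from lowest to highest: Cs < Si < Sb < Br < He.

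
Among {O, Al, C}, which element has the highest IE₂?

IE_2 is the cost of taking one more electron from the +1 cation: O⁺ still has 5 valence electrons; Al⁺ still has 2 valence electrons; C⁺ still has 3 valence electrons.
All are still removing valence electrons, so compare the +1 ions as you would atoms: IE_2 generally rises across a period (higher Z_eff) and falls down a group (larger shell), subject to the usual subshell exceptions.
Valence configurations: O⁺ [He]2s²2p³, Al⁺ [Ne]3s², C⁺ [He]2s²2p¹.
Tabulated IE_2 (kJ/mol): O 3388, Al 1817, C 2353.
Overall IE_2 order: Al < C < O.

O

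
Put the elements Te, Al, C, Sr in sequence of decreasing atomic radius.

Atomic radius shrinks across a period as nuclear charge pulls the same shell inward, and grows down a group as new shells are added.
Here both period and group differ, so the two effects have to be weighed against each other.
Al > C: both effects reinforce here, so Al is clearly the larger of the two.
Te > Al: period and group pull opposite ways; the down-group shift dominates (136 vs 126 pm).
Sr > Te: both are in period 5; the period trend gives Sr the larger value.
For reference (pm): C 75, Al 126, Sr 185, Te 136.
So from largest to smallest: Sr > Te > Al > C.

Sr > Te > Al > C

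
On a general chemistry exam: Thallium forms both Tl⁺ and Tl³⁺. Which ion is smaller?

Both ions have Z = 81 protons, but Tl³⁺ has lost more electrons, so its remaining electrons feel a larger effective nuclear charge per electron and are pulled in more tightly.
Higher positive charge → smaller ion, so Tl⁺ > Tl³⁺.

Tl³⁺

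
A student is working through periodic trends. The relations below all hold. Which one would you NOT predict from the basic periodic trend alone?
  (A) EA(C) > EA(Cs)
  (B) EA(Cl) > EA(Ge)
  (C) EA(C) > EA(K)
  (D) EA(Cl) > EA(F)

(D)

The general trend: electron affinity increases across a period and decreases down a group.
(A) C (period 2, group 14) vs Cs (period 6, group 1): the stated order agrees with the simple trend.
(B) Cl (period 3, group 17) vs Ge (period 4, group 14): the stated order agrees with the simple trend.
(C) C (period 2, group 14) vs K (period 4, group 1): the stated order agrees with the simple trend.
(D) Cl (period 3, group 17) vs F (period 2, group 17): the stated order contradicts the simple trend.
The exception is (D): F's small 2p subshell makes the incoming electron feel strong e⁻–e⁻ repulsion, so Cl actually releases more energy on gaining an electron.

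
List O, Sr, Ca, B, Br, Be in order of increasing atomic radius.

Moving right in a period, electrons are added to the same shell under a stronger nuclear pull, so atoms get smaller; moving down, a new shell is opened and atoms get larger.
Neither a single period nor a single group — weigh both effects.
B > O: both are in period 2; the period trend gives B the larger value.
Be > B: Be lies to the left of B in period 2, so the across-period effect alone puts Be larger.
Br > Be: the two effects oppose for this pair; the down-group effect wins (114 vs 102 pm).
Ca > Br: both are in period 4; the period trend gives Ca the larger value.
Sr > Ca: Sr sits below Ca in group 2, so the down-group effect alone puts Sr larger.
Approximate values (pm): Be 102, B 85, O 63, Ca 171, Br 114, Sr 185.
So from smallest to largest: O < B < Be < Br < Ca < Sr.

O, B, Be, Br, Ca, Sr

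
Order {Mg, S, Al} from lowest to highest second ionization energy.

The second ionization energy removes an electron from the +1 ion. For each element: Mg⁺ still has 1 valence electron; S⁺ still has 5 valence electrons; Al⁺ still has 2 valence electrons.
All are still removing valence electrons, so compare the +1 ions as you would atoms: IE_2 generally rises across a period (higher Z_eff) and falls down a group (larger shell), subject to the usual subshell exceptions.
Valence configurations: Mg⁺ [Ne]3s¹, S⁺ [Ne]3s²3p³, Al⁺ [Ne]3s².
Approximate IE_2 values (kJ/mol): Mg 1451, S 2252, Al 1817.
Overall IE_2 order: Mg < Al < S.

Mg < Al < S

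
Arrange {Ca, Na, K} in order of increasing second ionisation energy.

Consider each +1 ion: Ca⁺ still has 1 valence electron; Na⁺ is the bare [Ne] core; K⁺ is the bare [Ar] core.
Breaking into a closed-shell core is much more expensive than removing a leftover valence electron — K and Na have the largest IE_2 here.
Tabulated IE_2 (kJ/mol): Ca 1145, Na 4562, K 3052.
Putting it together, IE_2: Ca < K < Na.

Ca < K < Na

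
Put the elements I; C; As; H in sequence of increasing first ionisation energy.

H is in period 1, group 1; C is in period 2, group 14; As is in period 4, group 15; I is in period 5, group 17.
First ionization energy rises across a period (greater Z_eff holds electrons more tightly) and falls down a group (valence electrons are farther from the nucleus).
Here both period and group differ, so the two effects have to be weighed against each other.
I > As: period and group pull opposite ways; the across-period shift dominates (1008 vs 947 kJ/mol).
C > I: period and group pull opposite ways; the down-group shift dominates (1086 vs 1008 kJ/mol).
H > C: period and group pull opposite ways; the down-group shift dominates (1312 vs 1086 kJ/mol).
Approximate values (kJ/mol): H 1312, C 1086, As 947, I 1008.
So from lowest to highest: As < I < C < H.

As, I, C, H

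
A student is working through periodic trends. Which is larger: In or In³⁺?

Forming In³⁺ removes 3 electrons from In. Fewer electrons for the same nuclear charge means less shielding and a higher Z_eff on the remaining electrons, and for main-group metals the entire outer shell is lost.
A cation is smaller than its parent atom: In³⁺ < In.

In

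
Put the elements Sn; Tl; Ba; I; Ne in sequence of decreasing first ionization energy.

Ne is in period 2, group 18; Sn is in period 5, group 14; I is in period 5, group 17; Ba is in period 6, group 2; Tl is in period 6, group 13.
Across a period the outer electron is held more tightly (higher IE₁); down a group it sits in a higher shell, more shielded, and comes off more easily.
These span different periods and groups, so the two trends combine.
Tl > Ba: both are in period 6; the period trend gives Tl the larger value.
Sn > Tl: relative to Tl, both the across-period and down-group shifts push Sn's first ionization energy up.
I > Sn: both are in period 5; the period trend gives I the larger value.
Ne > I: relative to I, both the across-period and down-group shifts push Ne's first ionization energy up.
Tabulated first ionization energy (kJ/mol): Ne 2081, Sn 709, I 1008, Ba 503, Tl 589.
So from highest to lowest: Ne > I > Sn > Tl > Ba.

Ne, I, Sn, Tl, Ba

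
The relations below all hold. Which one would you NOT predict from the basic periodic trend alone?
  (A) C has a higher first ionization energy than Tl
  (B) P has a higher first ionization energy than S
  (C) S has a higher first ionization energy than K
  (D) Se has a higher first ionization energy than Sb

The general trend: first ionization energy increases across a period and decreases down a group.
(A) C (period 2, group 14) vs Tl (period 6, group 13): the stated order agrees with the simple trend.
(B) P (period 3, group 15) vs S (period 3, group 16): the stated order contradicts the simple trend.
(C) S (period 3, group 16) vs K (period 4, group 1): the stated order agrees with the simple trend.
(D) Se (period 4, group 16) vs Sb (period 5, group 15): the stated order agrees with the simple trend.
The exception is (B): S (3p⁴) ionizes more easily than half-filled P (3p³) because the paired 3p electron in S is pushed out by e⁻–e⁻ repulsion.

(B)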